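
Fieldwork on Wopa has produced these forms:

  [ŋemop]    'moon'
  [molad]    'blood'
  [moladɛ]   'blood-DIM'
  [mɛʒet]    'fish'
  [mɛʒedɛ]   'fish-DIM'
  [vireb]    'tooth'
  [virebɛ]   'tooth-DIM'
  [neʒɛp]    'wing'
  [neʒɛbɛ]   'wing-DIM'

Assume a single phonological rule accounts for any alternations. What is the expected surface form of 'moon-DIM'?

The root 'wing' surfaces as [neʒɛp] and [neʒɛbɛ], with a stem-final [p] ~ [b] alternation.
If /b/ were underlying and a rule turned it into [p] in isolation, 'tooth' would also alternate; but it has [b] in both [vireb] and [virebɛ].
Therefore /p/ is basic and [b] is derived by intervocalic voicing (voiceless stops become voiced between vowels).
From [ŋemop] the stem 'moon' is /ŋemop/; between vowels this yields [ŋemobɛ].

[ŋemobɛ]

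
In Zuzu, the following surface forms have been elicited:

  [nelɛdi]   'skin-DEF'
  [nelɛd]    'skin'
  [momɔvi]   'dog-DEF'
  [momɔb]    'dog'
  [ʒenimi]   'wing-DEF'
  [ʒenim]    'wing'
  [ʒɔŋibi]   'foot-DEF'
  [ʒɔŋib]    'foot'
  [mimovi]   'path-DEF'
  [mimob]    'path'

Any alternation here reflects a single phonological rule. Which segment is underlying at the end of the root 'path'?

'path' shows [v] ~ [b] at the end of the stem ([mimovi] vs [mimob]).
But 'foot' keeps [b] in both environments ([ʒɔŋibi], [ʒɔŋib]), so there is no rule changing /b/ to [v] before the DEF suffix.
The alternation reflects word-final hardening: voiced fricatives become stops word-finally. /v/ is underlying.

/v/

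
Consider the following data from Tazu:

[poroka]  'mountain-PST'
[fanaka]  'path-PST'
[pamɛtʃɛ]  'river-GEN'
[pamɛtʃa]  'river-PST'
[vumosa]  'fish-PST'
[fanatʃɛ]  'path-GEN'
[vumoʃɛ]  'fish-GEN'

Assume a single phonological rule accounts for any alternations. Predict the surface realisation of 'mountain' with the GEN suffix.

The root 'path' surfaces as [fanatʃɛ] and [fanaka], with a stem-final [tʃ] ~ [k] alternation.
The stem 'river' ([pamɛtʃɛ], [pamɛtʃa]) shows [tʃ] unchanged in both environments, so [tʃ] cannot be basic with [k] derived before the PST suffix.
So /k/ is underlying, and a rule of palatalization before a front vowel — /k/ and /s/ become palato-alveolar [tʃ] and [ʃ] before a front vowel — gives [tʃ].
From [poroka] the stem 'mountain' is /porok/; before a front vowel this yields [porotʃɛ].

[porotʃɛ]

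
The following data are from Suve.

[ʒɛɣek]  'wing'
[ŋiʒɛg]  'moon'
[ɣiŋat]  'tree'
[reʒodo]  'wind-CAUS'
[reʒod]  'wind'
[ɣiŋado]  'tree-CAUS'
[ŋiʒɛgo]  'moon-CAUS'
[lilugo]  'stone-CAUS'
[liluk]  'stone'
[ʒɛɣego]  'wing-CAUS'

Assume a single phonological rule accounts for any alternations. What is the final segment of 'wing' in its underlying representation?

In [ʒɛɣego] and [ʒɛɣek] the final segment of 'wing' alternates: [g] ~ [k].
Compare 'moon', with invariant [g] in [ŋiʒɛgo] and [ŋiʒɛg]: an analysis with underlying /g/ and a rule producing [k] in isolation would wrongly predict alternation here too.
The underlying segment must be /k/; voiceless stops become voiced between vowels, yielding [g] there.

/k/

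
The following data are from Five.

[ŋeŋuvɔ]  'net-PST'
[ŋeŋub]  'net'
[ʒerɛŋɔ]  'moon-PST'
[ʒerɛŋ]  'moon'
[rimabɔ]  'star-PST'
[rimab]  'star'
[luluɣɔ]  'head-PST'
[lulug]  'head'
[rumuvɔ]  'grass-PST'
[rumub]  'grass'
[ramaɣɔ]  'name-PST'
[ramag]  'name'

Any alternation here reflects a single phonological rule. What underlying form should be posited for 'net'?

'net' shows [v] ~ [b] at the end of the stem ([ŋeŋuvɔ] vs [ŋeŋub]).
If /b/ were underlying and a rule turned it into [v] before the PST suffix, 'star' would also alternate; but it has [b] in both [rimabɔ] and [rimab].
Therefore /v/ is basic and [b] is derived by word-final hardening (voiced fricatives become stops word-finally).

/ŋeŋuv/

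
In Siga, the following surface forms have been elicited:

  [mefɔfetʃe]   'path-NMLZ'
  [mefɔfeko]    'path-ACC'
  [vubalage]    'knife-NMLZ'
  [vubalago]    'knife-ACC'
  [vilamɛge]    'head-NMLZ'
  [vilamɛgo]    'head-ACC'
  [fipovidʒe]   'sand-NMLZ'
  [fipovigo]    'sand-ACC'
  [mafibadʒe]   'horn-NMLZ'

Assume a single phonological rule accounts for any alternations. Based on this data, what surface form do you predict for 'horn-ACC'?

[mafibago]

In [fipovidʒe] and [fipovigo] the final segment of 'sand' alternates: [dʒ] ~ [g].
But 'head' keeps [g] in both environments ([vilamɛge], [vilamɛgo]), so there is no rule changing /g/ to [dʒ] before the NMLZ suffix.
The underlying segment must be /dʒ/; palato-alveolar /tʃ/ and /dʒ/ become [k] and [g] when no front vowel follows, yielding [g] there.
From [mafibadʒe] the stem 'horn' is /mafibadʒ/; when no front vowel follows this yields [mafibago].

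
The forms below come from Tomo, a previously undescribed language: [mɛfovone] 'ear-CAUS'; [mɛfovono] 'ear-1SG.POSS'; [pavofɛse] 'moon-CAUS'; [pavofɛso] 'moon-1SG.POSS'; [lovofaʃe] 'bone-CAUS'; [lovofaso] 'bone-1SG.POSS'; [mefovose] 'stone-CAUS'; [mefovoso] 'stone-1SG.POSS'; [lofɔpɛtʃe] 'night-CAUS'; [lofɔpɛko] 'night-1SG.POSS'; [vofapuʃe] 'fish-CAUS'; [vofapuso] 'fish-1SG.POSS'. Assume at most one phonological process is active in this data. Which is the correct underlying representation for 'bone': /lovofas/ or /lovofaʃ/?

The root 'bone' surfaces as [lovofaʃe] and [lovofaso], with a stem-final [ʃ] ~ [s] alternation.
The stem 'stone' ([mefovose], [mefovoso]) shows [s] unchanged in both environments, so [s] cannot be basic with [ʃ] derived before the CAUS suffix.
Therefore /ʃ/ is basic and [s] is derived by depalatalization (palato-alveolar /tʃ/ and /ʃ/ become [k] and [s] when no front vowel follows).

/lovofaʃ/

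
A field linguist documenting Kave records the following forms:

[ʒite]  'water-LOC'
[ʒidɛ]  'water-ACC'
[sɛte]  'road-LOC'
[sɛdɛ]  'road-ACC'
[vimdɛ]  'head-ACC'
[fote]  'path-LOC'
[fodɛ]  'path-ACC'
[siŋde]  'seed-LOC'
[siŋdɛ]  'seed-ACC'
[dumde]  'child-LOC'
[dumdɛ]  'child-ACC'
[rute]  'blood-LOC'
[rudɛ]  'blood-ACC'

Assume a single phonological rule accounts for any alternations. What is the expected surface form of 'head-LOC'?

The LOC morpheme has two allomorphs, [-de] and [-te].
By contrast the ACC suffix keeps its initial [d] throughout — that segment must be underlying.
The LOC suffix is therefore /-te/ underlyingly, with post-nasal voicing: voiceless stops become voiced after a nasal.
After 'head', which ends in a nasal, the suffix surfaces as [-de], giving [vimde].

[vimde]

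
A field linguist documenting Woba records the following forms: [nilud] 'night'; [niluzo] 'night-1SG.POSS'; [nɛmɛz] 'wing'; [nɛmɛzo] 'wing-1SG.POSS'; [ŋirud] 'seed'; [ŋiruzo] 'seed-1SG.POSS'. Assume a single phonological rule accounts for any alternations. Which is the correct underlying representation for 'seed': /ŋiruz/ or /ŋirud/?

In [ŋirud] and [ŋiruzo] the final segment of 'seed' alternates: [d] ~ [z].
Compare 'wing', with invariant [z] in [nɛmɛz] and [nɛmɛzo]: an analysis with underlying /z/ and a rule producing [d] in isolation would wrongly predict alternation here too.
So /d/ is underlying, and a rule of intervocalic spirantization — voiced stops become fricatives between vowels — gives [z].

/ŋirud/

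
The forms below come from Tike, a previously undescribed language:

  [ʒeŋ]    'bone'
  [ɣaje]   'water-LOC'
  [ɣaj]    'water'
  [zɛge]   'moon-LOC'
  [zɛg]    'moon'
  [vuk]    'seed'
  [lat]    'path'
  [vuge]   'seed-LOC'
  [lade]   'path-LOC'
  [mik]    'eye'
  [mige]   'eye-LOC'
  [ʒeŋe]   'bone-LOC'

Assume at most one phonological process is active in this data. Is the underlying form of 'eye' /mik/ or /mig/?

The root 'eye' surfaces as [mik] and [mige], with a stem-final [k] ~ [g] alternation.
The stem 'moon' ([zɛg], [zɛge]) shows [g] unchanged in both environments, so [g] cannot be basic with [k] derived in isolation.
The alternation reflects intervocalic voicing: voiceless stops become voiced between vowels. /k/ is underlying.

/mik/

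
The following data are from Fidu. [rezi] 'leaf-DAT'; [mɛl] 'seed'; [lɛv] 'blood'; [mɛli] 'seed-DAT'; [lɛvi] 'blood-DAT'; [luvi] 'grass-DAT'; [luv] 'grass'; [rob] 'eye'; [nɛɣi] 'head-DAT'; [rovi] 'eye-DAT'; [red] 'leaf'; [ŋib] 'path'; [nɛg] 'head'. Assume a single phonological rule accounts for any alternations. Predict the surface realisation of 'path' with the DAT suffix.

[ŋivi]

In [rob] and [rovi] the final segment of 'eye' alternates: [b] ~ [v].
If /v/ were underlying and a rule turned it into [b] in isolation, 'grass' would also alternate; but it has [v] in both [luv] and [luvi].
Therefore /b/ is basic and [v] is derived by intervocalic spirantization (voiced stops become fricatives between vowels).
The one attested form of 'path', [ŋib], shows underlying /ŋib/. Applying the same rule between vowels gives [ŋivi].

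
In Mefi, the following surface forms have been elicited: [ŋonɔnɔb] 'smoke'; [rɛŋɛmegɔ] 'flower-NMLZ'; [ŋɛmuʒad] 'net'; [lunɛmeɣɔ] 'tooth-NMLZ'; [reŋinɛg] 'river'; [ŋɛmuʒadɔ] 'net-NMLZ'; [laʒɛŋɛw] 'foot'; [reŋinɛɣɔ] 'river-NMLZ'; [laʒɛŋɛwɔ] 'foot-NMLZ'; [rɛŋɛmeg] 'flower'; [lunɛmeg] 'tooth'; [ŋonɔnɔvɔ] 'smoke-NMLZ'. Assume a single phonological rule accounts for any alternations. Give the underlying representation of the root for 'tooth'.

/lunɛmeɣ/

The stem for 'tooth' ends in [ɣ] in [lunɛmeɣɔ] but [g] in [lunɛmeg].
Compare 'flower', with invariant [g] in [rɛŋɛmegɔ] and [rɛŋɛmeg]: an analysis with underlying /g/ and a rule producing [ɣ] before the NMLZ suffix would wrongly predict alternation here too.
So /ɣ/ is underlying, and a rule of word-final hardening — voiced fricatives become stops word-finally — gives [g].
Hence 'tooth' is /lunɛmeɣ/ underlyingly.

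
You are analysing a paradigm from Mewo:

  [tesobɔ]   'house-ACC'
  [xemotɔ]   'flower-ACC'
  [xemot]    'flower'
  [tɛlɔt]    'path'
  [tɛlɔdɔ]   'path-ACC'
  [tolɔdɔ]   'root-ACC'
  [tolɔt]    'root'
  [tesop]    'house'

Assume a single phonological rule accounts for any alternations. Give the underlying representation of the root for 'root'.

'root' shows [t] ~ [d] at the end of the stem ([tolɔt] vs [tolɔdɔ]).
If /t/ were underlying and a rule turned it into [d] before the ACC suffix, 'flower' would also alternate; but it has [t] in both [xemot] and [xemotɔ].
Therefore /d/ is basic and [t] is derived by word-final obstruent devoicing (voiced obstruents become voiceless word-finally).

/tolɔd/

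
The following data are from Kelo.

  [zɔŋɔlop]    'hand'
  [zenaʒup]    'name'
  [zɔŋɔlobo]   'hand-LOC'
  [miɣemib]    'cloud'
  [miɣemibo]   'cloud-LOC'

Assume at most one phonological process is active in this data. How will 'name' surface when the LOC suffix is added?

[zenaʒubo]

The root 'hand' surfaces as [zɔŋɔlop] and [zɔŋɔlobo], with a stem-final [p] ~ [b] alternation.
If /b/ were underlying and a rule turned it into [p] in isolation, 'cloud' would also alternate; but it has [b] in both [miɣemib] and [miɣemibo].
Therefore /p/ is basic and [b] is derived by intervocalic voicing (voiceless stops become voiced between vowels).
The one attested form of 'name', [zenaʒup], shows underlying /zenaʒup/. Applying the same rule between vowels gives [zenaʒubo].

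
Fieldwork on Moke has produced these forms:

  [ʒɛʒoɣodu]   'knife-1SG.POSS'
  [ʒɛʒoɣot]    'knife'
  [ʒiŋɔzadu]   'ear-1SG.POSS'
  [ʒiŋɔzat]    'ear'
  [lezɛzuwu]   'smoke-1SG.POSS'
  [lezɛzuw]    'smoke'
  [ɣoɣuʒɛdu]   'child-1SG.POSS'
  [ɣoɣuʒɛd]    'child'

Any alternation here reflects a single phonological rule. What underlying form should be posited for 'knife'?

The stem for 'knife' ends in [d] in [ʒɛʒoɣodu] but [t] in [ʒɛʒoɣot].
If /d/ were underlying and a rule turned it into [t] in isolation, 'child' would also alternate; but it has [d] in both [ɣoɣuʒɛdu] and [ɣoɣuʒɛd].
The alternation reflects intervocalic voicing: voiceless stops become voiced between vowels. /t/ is underlying.
The underlying form of 'knife' is therefore /ʒɛʒoɣot/.

/ʒɛʒoɣot/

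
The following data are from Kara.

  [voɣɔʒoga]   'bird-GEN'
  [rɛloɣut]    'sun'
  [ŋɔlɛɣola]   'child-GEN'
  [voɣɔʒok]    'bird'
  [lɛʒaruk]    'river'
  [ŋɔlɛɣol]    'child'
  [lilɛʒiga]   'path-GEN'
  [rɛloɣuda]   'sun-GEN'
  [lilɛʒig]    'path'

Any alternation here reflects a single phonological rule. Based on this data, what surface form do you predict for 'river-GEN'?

[lɛʒaruga]

In [voɣɔʒoga] and [voɣɔʒok] the final segment of 'bird' alternates: [g] ~ [k].
The stem 'path' ([lilɛʒiga], [lilɛʒig]) shows [g] unchanged in both environments, so [g] cannot be basic with [k] derived in isolation.
The underlying segment must be /k/; voiceless stops become voiced between vowels, yielding [g] there.
The one attested form of 'river', [lɛʒaruk], shows underlying /lɛʒaruk/. Applying the same rule between vowels gives [lɛʒaruga].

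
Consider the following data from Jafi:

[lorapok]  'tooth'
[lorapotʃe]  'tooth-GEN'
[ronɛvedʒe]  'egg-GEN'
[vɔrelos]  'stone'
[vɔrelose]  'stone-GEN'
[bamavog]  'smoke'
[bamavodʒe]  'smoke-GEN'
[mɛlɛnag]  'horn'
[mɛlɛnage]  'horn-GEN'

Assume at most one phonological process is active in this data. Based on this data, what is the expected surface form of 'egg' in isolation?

[ronɛveg]

The stem for 'smoke' ends in [g] in [bamavog] but [dʒ] in [bamavodʒe].
If /g/ were underlying and a rule turned it into [dʒ] before the GEN suffix, 'horn' would also alternate; but it has [g] in both [mɛlɛnag] and [mɛlɛnage].
The alternation reflects depalatalization: palato-alveolar /tʃ/ and /dʒ/ become [k] and [g] when no front vowel follows. /dʒ/ is underlying.
From [ronɛvedʒe] the stem 'egg' is /ronɛvedʒ/; when no front vowel follows this yields [ronɛveg].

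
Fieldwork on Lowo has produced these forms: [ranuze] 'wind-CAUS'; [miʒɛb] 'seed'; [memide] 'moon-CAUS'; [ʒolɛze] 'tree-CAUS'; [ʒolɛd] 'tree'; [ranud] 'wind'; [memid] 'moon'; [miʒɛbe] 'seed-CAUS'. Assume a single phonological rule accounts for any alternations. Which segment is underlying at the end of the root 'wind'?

In [ranuze] and [ranud] the final segment of 'wind' alternates: [z] ~ [d].
But 'moon' keeps [d] in both environments ([memide], [memid]), so there is no rule changing /d/ to [z] before the CAUS suffix.
Therefore /z/ is basic and [d] is derived by word-final hardening (voiced fricatives become stops word-finally).

/z/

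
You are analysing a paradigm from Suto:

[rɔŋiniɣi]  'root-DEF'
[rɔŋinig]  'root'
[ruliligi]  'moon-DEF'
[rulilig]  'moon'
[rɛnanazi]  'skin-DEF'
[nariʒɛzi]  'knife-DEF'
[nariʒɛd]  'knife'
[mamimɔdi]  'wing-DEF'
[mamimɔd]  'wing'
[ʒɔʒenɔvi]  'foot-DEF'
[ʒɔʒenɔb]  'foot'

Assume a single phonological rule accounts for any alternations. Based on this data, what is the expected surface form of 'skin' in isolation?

[rɛnanad]

In [nariʒɛzi] and [nariʒɛd] the final segment of 'knife' alternates: [z] ~ [d].
If /d/ were underlying and a rule turned it into [z] before the DEF suffix, 'wing' would also alternate; but it has [d] in both [mamimɔdi] and [mamimɔd].
The underlying segment must be /z/; voiced fricatives become stops word-finally, yielding [d] there.
The one attested form of 'skin', [rɛnanazi], shows underlying /rɛnanaz/. Applying the same rule word-finally gives [rɛnanad].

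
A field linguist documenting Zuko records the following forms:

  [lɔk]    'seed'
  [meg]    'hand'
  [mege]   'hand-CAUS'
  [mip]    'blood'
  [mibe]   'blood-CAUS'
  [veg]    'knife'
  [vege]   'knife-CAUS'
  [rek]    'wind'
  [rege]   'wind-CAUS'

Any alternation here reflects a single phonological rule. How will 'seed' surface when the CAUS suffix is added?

The root 'wind' surfaces as [rek] and [rege], with a stem-final [k] ~ [g] alternation.
Compare 'hand', with invariant [g] in [meg] and [mege]: an analysis with underlying /g/ and a rule producing [k] in isolation would wrongly predict alternation here too.
The underlying segment must be /k/; voiceless stops become voiced between vowels, yielding [g] there.
From [lɔk] the stem 'seed' is /lɔk/; between vowels this yields [lɔge].

[lɔge]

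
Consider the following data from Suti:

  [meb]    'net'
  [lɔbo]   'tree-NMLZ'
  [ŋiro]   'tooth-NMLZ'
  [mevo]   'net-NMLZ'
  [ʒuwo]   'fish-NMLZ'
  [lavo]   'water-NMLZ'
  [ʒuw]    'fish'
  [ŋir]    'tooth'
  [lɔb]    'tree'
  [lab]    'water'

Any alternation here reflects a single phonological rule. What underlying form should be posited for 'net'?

/mev/

'net' shows [b] ~ [v] at the end of the stem ([meb] vs [mevo]).
But 'tree' keeps [b] in both environments ([lɔb], [lɔbo]), so there is no rule changing /b/ to [v] before the NMLZ suffix.
Therefore /v/ is basic and [b] is derived by word-final hardening (voiced fricatives become stops word-finally).
Hence 'net' is /mev/ underlyingly.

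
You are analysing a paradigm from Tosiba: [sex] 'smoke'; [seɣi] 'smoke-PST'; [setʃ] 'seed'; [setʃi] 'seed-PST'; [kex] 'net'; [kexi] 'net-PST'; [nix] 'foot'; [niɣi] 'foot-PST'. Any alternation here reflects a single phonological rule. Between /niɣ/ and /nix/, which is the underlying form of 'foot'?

'foot' shows [x] ~ [ɣ] at the end of the stem ([nix] vs [niɣi]).
Compare 'net', with invariant [x] in [kex] and [kexi]: an analysis with underlying /x/ and a rule producing [ɣ] before the PST suffix would wrongly predict alternation here too.
So /ɣ/ is underlying, and a rule of word-final obstruent devoicing — voiced obstruents become voiceless word-finally — gives [x].

/niɣ/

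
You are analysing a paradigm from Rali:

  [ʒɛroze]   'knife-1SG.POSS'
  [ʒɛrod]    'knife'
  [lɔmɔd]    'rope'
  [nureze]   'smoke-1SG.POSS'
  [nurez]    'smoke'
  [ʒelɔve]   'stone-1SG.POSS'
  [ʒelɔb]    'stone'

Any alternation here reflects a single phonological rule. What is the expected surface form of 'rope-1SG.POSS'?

The stem for 'knife' ends in [z] in [ʒɛroze] but [d] in [ʒɛrod].
If /z/ were underlying and a rule turned it into [d] in isolation, 'smoke' would also alternate; but it has [z] in both [nureze] and [nurez].
Therefore /d/ is basic and [z] is derived by intervocalic spirantization (voiced stops become fricatives between vowels).
From [lɔmɔd] the stem 'rope' is /lɔmɔd/; between vowels this yields [lɔmɔze].

[lɔmɔze]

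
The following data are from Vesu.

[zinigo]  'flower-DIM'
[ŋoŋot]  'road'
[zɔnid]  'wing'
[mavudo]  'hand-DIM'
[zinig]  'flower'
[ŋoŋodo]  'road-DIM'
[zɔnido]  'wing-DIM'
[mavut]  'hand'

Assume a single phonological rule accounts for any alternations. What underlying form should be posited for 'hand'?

The stem for 'hand' ends in [d] in [mavudo] but [t] in [mavut].
The stem 'wing' ([zɔnido], [zɔnid]) shows [d] unchanged in both environments, so [d] cannot be basic with [t] derived in isolation.
So /t/ is underlying, and a rule of intervocalic voicing — voiceless stops become voiced between vowels — gives [d].

/mavut/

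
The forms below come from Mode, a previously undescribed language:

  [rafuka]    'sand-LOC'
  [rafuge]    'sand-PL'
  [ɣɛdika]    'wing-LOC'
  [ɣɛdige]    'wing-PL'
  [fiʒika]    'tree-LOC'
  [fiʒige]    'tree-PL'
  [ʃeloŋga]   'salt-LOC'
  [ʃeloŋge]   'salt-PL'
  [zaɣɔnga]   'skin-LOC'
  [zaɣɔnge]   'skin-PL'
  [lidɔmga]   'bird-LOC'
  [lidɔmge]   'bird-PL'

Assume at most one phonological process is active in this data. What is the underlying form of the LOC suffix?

/-ka/

The LOC morpheme has two allomorphs, [-ga] and [-ka].
The PL suffix, which begins with [g], is invariant after every stem; so [g] is not altered by any rule here.
The LOC suffix is therefore /-ka/ underlyingly, with post-nasal voicing: voiceless stops become voiced after a nasal.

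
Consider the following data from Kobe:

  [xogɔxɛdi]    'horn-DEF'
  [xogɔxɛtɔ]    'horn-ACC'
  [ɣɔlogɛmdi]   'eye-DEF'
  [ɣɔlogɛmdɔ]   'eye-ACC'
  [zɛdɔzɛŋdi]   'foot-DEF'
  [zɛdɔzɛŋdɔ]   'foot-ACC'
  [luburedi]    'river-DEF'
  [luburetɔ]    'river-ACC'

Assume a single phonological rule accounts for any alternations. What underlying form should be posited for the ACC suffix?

/-tɔ/

The ACC suffix surfaces as [-dɔ] and [-tɔ], depending on the final segment of the stem.
By contrast the DEF suffix keeps its initial [d] throughout — that segment must be underlying.
So the underlying form is /-tɔ/, and voiceless stops become voiced after a nasal.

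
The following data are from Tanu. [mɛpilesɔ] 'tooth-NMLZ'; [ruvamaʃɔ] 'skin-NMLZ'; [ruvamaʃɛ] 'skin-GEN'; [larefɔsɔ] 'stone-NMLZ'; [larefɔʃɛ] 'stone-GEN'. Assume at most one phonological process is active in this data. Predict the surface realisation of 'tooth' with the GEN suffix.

[mɛpileʃɛ]

In [larefɔsɔ] and [larefɔʃɛ] the final segment of 'stone' alternates: [s] ~ [ʃ].
Compare 'skin', with invariant [ʃ] in [ruvamaʃɔ] and [ruvamaʃɛ]: an analysis with underlying /ʃ/ and a rule producing [s] before the NMLZ suffix would wrongly predict alternation here too.
Therefore /s/ is basic and [ʃ] is derived by palatalization before a front vowel (/s/ becomes palato-alveolar [ʃ] before a front vowel).
The one attested form of 'tooth', [mɛpilesɔ], shows underlying /mɛpiles/. Applying the same rule before a front vowel gives [mɛpileʃɛ].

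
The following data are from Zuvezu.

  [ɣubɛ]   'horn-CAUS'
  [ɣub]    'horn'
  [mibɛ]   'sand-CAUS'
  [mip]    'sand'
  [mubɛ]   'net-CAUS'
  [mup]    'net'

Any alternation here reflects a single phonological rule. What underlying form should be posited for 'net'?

The stem for 'net' ends in [b] in [mubɛ] but [p] in [mup].
Compare 'horn', with invariant [b] in [ɣubɛ] and [ɣub]: an analysis with underlying /b/ and a rule producing [p] in isolation would wrongly predict alternation here too.
The underlying segment must be /p/; voiceless stops become voiced between vowels, yielding [b] there.
So 'net' = /mup/.

/mup/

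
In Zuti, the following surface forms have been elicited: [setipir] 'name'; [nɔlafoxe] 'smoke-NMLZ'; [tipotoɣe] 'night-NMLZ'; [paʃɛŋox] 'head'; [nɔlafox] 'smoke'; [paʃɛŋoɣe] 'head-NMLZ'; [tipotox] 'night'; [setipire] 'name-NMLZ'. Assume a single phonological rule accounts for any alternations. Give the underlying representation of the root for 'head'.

/paʃɛŋoɣ/

In [paʃɛŋox] and [paʃɛŋoɣe] the final segment of 'head' alternates: [x] ~ [ɣ].
If /x/ were underlying and a rule turned it into [ɣ] before the NMLZ suffix, 'smoke' would also alternate; but it has [x] in both [nɔlafox] and [nɔlafoxe].
Therefore /ɣ/ is basic and [x] is derived by word-final obstruent devoicing (voiced obstruents become voiceless word-finally).
So 'head' = /paʃɛŋoɣ/.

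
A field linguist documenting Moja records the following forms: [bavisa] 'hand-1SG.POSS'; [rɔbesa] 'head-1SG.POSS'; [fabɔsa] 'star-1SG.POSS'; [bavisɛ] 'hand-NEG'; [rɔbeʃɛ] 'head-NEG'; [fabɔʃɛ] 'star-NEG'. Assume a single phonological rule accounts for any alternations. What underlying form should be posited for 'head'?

The root 'head' surfaces as [rɔbeʃɛ] and [rɔbesa], with a stem-final [ʃ] ~ [s] alternation.
But 'hand' keeps [s] in both environments ([bavisɛ], [bavisa]), so there is no rule changing /s/ to [ʃ] before the NEG suffix.
The alternation reflects depalatalization: palato-alveolar /ʃ/ becomes [s] when no front vowel follows. /ʃ/ is underlying.

/rɔbeʃ/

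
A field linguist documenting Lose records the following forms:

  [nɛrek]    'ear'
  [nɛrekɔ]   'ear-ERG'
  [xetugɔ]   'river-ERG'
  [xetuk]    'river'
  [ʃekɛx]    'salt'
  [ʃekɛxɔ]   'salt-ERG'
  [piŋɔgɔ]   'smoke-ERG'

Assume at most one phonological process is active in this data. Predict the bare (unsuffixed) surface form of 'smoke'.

'river' shows [g] ~ [k] at the end of the stem ([xetugɔ] vs [xetuk]).
But 'ear' keeps [k] in both environments ([nɛrekɔ], [nɛrek]), so there is no rule changing /k/ to [g] before the ERG suffix.
So /g/ is underlying, and a rule of word-final obstruent devoicing — voiced obstruents become voiceless word-finally — gives [k].
From [piŋɔgɔ] the stem 'smoke' is /piŋɔg/; word-finally this yields [piŋɔk].

[piŋɔk]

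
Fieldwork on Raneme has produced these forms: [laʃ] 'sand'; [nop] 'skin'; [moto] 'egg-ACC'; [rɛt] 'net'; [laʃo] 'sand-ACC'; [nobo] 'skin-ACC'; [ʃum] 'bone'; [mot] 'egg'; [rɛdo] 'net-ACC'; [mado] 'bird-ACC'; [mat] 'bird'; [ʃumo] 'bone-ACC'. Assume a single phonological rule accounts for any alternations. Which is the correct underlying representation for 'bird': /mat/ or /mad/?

The stem for 'bird' ends in [d] in [mado] but [t] in [mat].
The stem 'egg' ([moto], [mot]) shows [t] unchanged in both environments, so [t] cannot be basic with [d] derived before the ACC suffix.
The alternation reflects word-final obstruent devoicing: voiced obstruents become voiceless word-finally. /d/ is underlying.

/mad/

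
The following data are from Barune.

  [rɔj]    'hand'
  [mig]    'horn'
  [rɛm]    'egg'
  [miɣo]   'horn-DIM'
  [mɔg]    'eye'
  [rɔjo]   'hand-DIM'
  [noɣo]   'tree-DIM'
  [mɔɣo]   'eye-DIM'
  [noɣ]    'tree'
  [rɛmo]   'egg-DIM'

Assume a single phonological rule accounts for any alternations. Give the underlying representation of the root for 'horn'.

The root 'horn' surfaces as [mig] and [miɣo], with a stem-final [g] ~ [ɣ] alternation.
If /ɣ/ were underlying and a rule turned it into [g] in isolation, 'tree' would also alternate; but it has [ɣ] in both [noɣ] and [noɣo].
So /g/ is underlying, and a rule of intervocalic spirantization — voiced stops become fricatives between vowels — gives [ɣ].

/mig/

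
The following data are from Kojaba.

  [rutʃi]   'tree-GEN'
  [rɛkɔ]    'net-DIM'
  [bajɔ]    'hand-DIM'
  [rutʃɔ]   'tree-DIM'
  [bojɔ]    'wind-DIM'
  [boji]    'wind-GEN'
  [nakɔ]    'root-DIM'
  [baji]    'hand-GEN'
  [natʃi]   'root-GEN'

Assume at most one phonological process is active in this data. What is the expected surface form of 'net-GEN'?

The stem for 'root' ends in [k] in [nakɔ] but [tʃ] in [natʃi].
The stem 'tree' ([rutʃɔ], [rutʃi]) shows [tʃ] unchanged in both environments, so [tʃ] cannot be basic with [k] derived before the DIM suffix.
Therefore /k/ is basic and [tʃ] is derived by palatalization before a front vowel (/k/ becomes palato-alveolar [tʃ] before a front vowel).
From [rɛkɔ] the stem 'net' is /rɛk/; before a front vowel this yields [rɛtʃi].

[rɛtʃi]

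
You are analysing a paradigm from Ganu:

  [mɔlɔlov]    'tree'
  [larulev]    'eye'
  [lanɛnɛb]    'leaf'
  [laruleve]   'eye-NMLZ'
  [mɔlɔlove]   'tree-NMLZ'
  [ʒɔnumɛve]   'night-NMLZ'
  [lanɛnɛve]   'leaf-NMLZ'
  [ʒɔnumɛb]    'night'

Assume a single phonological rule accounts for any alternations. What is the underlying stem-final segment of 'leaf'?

/b/

'leaf' shows [b] ~ [v] at the end of the stem ([lanɛnɛb] vs [lanɛnɛve]).
If /v/ were underlying and a rule turned it into [b] in isolation, 'tree' would also alternate; but it has [v] in both [mɔlɔlov] and [mɔlɔlove].
The alternation reflects intervocalic spirantization: voiced stops become fricatives between vowels. /b/ is underlying.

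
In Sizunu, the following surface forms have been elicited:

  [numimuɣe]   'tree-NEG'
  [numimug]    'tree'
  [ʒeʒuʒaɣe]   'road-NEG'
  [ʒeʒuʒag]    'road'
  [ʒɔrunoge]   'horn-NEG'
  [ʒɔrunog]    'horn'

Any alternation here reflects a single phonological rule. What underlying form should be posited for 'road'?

/ʒeʒuʒaɣ/

'road' shows [ɣ] ~ [g] at the end of the stem ([ʒeʒuʒaɣe] vs [ʒeʒuʒag]).
But 'horn' keeps [g] in both environments ([ʒɔrunoge], [ʒɔrunog]), so there is no rule changing /g/ to [ɣ] before the NEG suffix.
Therefore /ɣ/ is basic and [g] is derived by word-final hardening (voiced fricatives become stops word-finally).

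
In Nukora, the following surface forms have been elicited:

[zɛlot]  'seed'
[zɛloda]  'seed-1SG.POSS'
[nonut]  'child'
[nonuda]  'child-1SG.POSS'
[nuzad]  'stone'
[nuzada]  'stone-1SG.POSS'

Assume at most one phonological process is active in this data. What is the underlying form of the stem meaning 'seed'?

/zɛlot/

The stem for 'seed' ends in [t] in [zɛlot] but [d] in [zɛloda].
The stem 'stone' ([nuzad], [nuzada]) shows [d] unchanged in both environments, so [d] cannot be basic with [t] derived in isolation.
So /t/ is underlying, and a rule of intervocalic voicing — voiceless stops become voiced between vowels — gives [d].
Hence 'seed' is /zɛlot/ underlyingly.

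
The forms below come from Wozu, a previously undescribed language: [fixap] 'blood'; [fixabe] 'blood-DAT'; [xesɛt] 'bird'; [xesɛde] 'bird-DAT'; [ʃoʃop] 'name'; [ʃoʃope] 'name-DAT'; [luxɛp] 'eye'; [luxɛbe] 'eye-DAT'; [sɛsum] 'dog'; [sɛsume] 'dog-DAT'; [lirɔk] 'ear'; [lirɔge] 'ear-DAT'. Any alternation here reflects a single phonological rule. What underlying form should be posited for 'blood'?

/fixab/

The stem for 'blood' ends in [p] in [fixap] but [b] in [fixabe].
The stem 'name' ([ʃoʃop], [ʃoʃope]) shows [p] unchanged in both environments, so [p] cannot be basic with [b] derived before the DAT suffix.
So /b/ is underlying, and a rule of word-final obstruent devoicing — voiced obstruents become voiceless word-finally — gives [p].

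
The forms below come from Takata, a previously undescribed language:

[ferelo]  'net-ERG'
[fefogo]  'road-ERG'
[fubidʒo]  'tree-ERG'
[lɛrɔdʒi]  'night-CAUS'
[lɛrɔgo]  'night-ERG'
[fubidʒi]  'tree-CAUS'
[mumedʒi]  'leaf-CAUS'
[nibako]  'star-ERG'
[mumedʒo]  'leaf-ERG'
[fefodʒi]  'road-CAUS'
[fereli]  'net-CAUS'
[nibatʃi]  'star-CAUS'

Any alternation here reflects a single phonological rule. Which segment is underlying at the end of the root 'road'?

/g/

The stem for 'road' ends in [dʒ] in [fefodʒi] but [g] in [fefogo].
The stem 'tree' ([fubidʒi], [fubidʒo]) shows [dʒ] unchanged in both environments, so [dʒ] cannot be basic with [g] derived before the ERG suffix.
The underlying segment must be /g/; /k/ and /g/ become palato-alveolar [tʃ] and [dʒ] before a front vowel, yielding [dʒ] there.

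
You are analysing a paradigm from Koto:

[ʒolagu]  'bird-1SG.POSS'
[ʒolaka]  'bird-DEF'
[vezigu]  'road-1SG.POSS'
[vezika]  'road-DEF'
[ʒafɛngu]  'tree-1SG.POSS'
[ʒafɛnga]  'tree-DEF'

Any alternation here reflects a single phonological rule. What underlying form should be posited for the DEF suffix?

The DEF morpheme has two allomorphs, [-ga] and [-ka].
The 1SG.POSS suffix, which begins with [g], is invariant after every stem; so [g] is not altered by any rule here.
The DEF suffix is therefore /-ka/ underlyingly, with post-nasal voicing: voiceless stops become voiced after a nasal.

/-ka/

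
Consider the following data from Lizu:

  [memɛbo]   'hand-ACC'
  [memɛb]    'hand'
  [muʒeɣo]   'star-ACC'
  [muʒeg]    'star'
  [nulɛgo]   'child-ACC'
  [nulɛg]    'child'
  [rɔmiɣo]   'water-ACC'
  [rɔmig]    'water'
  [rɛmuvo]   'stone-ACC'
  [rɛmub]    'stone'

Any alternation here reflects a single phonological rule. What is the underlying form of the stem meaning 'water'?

The stem for 'water' ends in [ɣ] in [rɔmiɣo] but [g] in [rɔmig].
But 'child' keeps [g] in both environments ([nulɛgo], [nulɛg]), so there is no rule changing /g/ to [ɣ] before the ACC suffix.
So /ɣ/ is underlying, and a rule of word-final hardening — voiced fricatives become stops word-finally — gives [g].
Hence 'water' is /rɔmiɣ/ underlyingly.

/rɔmiɣ/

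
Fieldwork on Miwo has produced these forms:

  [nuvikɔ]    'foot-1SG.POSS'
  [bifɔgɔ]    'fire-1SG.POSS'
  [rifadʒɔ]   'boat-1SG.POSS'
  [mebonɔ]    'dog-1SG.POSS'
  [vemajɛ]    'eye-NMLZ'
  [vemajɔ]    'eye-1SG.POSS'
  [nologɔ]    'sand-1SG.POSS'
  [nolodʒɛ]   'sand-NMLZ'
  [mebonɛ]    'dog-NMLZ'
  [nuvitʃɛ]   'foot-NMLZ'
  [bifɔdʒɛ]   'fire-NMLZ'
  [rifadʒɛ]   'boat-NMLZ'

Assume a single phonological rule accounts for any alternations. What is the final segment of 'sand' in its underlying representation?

/g/

The root 'sand' surfaces as [nologɔ] and [nolodʒɛ], with a stem-final [g] ~ [dʒ] alternation.
If /dʒ/ were underlying and a rule turned it into [g] before the 1SG.POSS suffix, 'boat' would also alternate; but it has [dʒ] in both [rifadʒɔ] and [rifadʒɛ].
The underlying segment must be /g/; /k/ and /g/ become palato-alveolar [tʃ] and [dʒ] before a front vowel, yielding [dʒ] there.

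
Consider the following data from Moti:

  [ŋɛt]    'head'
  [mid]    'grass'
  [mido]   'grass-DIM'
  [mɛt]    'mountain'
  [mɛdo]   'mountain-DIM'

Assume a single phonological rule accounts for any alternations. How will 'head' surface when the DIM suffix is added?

The root 'mountain' surfaces as [mɛt] and [mɛdo], with a stem-final [t] ~ [d] alternation.
If /d/ were underlying and a rule turned it into [t] in isolation, 'grass' would also alternate; but it has [d] in both [mid] and [mido].
The underlying segment must be /t/; voiceless stops become voiced between vowels, yielding [d] there.
From [ŋɛt] the stem 'head' is /ŋɛt/; between vowels this yields [ŋɛdo].

[ŋɛdo]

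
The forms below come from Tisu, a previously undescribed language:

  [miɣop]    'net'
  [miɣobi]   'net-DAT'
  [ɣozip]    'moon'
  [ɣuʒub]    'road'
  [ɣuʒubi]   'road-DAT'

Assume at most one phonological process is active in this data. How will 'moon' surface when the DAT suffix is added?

In [miɣop] and [miɣobi] the final segment of 'net' alternates: [p] ~ [b].
But 'road' keeps [b] in both environments ([ɣuʒub], [ɣuʒubi]), so there is no rule changing /b/ to [p] in isolation.
The alternation reflects intervocalic voicing: voiceless stops become voiced between vowels. /p/ is underlying.
The one attested form of 'moon', [ɣozip], shows underlying /ɣozip/. Applying the same rule between vowels gives [ɣozibi].

[ɣozibi]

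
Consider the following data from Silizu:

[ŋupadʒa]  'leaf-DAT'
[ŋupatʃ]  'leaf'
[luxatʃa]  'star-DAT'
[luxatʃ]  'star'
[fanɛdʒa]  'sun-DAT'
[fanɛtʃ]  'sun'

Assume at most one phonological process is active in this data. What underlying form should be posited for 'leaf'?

/ŋupadʒ/

'leaf' shows [dʒ] ~ [tʃ] at the end of the stem ([ŋupadʒa] vs [ŋupatʃ]).
Compare 'star', with invariant [tʃ] in [luxatʃa] and [luxatʃ]: an analysis with underlying /tʃ/ and a rule producing [dʒ] before the DAT suffix would wrongly predict alternation here too.
The underlying segment must be /dʒ/; voiced obstruents become voiceless word-finally, yielding [tʃ] there.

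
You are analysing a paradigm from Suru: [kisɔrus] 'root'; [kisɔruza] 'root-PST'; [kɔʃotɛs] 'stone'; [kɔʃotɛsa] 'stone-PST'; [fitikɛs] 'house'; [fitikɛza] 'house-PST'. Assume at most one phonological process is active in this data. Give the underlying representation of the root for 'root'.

The stem for 'root' ends in [s] in [kisɔrus] but [z] in [kisɔruza].
But 'stone' keeps [s] in both environments ([kɔʃotɛs], [kɔʃotɛsa]), so there is no rule changing /s/ to [z] before the PST suffix.
The underlying segment must be /z/; voiced obstruents become voiceless word-finally, yielding [s] there.

/kisɔruz/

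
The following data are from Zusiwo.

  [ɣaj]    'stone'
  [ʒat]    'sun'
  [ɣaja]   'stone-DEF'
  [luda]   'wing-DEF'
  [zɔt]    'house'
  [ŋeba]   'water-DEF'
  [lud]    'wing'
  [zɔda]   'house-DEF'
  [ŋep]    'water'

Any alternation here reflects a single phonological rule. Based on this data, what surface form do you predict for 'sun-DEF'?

In [zɔda] and [zɔt] the final segment of 'house' alternates: [d] ~ [t].
The stem 'wing' ([luda], [lud]) shows [d] unchanged in both environments, so [d] cannot be basic with [t] derived in isolation.
Therefore /t/ is basic and [d] is derived by intervocalic voicing (voiceless stops become voiced between vowels).
The one attested form of 'sun', [ʒat], shows underlying /ʒat/. Applying the same rule between vowels gives [ʒada].

[ʒada]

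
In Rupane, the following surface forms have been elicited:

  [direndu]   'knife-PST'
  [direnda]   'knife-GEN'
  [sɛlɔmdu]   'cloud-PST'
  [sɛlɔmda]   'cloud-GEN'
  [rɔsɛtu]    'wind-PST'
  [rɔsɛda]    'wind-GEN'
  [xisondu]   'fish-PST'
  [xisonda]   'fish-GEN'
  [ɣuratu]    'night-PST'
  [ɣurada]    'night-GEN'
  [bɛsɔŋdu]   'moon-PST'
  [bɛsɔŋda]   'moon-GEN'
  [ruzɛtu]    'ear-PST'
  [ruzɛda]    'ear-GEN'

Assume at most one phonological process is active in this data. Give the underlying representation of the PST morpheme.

The PST suffix surfaces as [-du] and [-tu], depending on the final segment of the stem.
The GEN suffix, which begins with [d], is invariant after every stem; so [d] is not altered by any rule here.
So the underlying form is /-tu/, and voiceless stops become voiced after a nasal.

/-tu/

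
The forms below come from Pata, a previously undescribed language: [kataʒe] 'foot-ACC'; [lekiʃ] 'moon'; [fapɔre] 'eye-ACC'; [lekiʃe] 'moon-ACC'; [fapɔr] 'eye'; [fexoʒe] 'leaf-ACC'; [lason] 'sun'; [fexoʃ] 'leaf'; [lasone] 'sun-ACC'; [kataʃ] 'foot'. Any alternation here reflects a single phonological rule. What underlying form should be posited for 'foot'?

/kataʒ/

The stem for 'foot' ends in [ʒ] in [kataʒe] but [ʃ] in [kataʃ].
Compare 'moon', with invariant [ʃ] in [lekiʃe] and [lekiʃ]: an analysis with underlying /ʃ/ and a rule producing [ʒ] before the ACC suffix would wrongly predict alternation here too.
The underlying segment must be /ʒ/; voiced obstruents become voiceless word-finally, yielding [ʃ] there.
The underlying form of 'foot' is therefore /kataʒ/.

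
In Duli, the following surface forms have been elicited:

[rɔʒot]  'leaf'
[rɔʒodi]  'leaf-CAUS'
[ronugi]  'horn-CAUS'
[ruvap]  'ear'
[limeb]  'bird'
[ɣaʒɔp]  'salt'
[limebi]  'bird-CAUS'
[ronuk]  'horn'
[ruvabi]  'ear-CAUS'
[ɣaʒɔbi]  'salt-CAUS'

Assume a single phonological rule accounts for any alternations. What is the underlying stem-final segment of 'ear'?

'ear' shows [b] ~ [p] at the end of the stem ([ruvabi] vs [ruvap]).
If /b/ were underlying and a rule turned it into [p] in isolation, 'bird' would also alternate; but it has [b] in both [limebi] and [limeb].
Therefore /p/ is basic and [b] is derived by intervocalic voicing (voiceless stops become voiced between vowels).

/p/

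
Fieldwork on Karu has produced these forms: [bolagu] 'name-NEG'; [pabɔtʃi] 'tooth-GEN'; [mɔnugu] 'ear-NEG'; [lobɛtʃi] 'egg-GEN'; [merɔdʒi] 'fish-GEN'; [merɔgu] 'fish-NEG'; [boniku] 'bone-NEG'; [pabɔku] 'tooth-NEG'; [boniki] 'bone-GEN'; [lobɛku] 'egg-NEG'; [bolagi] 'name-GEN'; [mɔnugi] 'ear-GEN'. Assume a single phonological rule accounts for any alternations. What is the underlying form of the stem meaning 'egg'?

In [lobɛtʃi] and [lobɛku] the final segment of 'egg' alternates: [tʃ] ~ [k].
The stem 'bone' ([boniki], [boniku]) shows [k] unchanged in both environments, so [k] cannot be basic with [tʃ] derived before the GEN suffix.
The alternation reflects depalatalization: palato-alveolar /tʃ/ and /dʒ/ become [k] and [g] when no front vowel follows. /tʃ/ is underlying.
Hence 'egg' is /lobɛtʃ/ underlyingly.

/lobɛtʃ/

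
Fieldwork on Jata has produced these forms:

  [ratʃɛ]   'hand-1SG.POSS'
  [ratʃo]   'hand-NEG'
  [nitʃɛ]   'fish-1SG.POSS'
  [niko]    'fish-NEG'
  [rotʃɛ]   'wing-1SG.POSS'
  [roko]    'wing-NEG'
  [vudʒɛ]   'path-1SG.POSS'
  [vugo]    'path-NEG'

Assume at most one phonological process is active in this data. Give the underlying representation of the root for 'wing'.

/rok/

The stem for 'wing' ends in [tʃ] in [rotʃɛ] but [k] in [roko].
If /tʃ/ were underlying and a rule turned it into [k] before the NEG suffix, 'hand' would also alternate; but it has [tʃ] in both [ratʃɛ] and [ratʃo].
The alternation reflects palatalization before a front vowel: /k/ and /g/ become palato-alveolar [tʃ] and [dʒ] before a front vowel. /k/ is underlying.
The underlying form of 'wing' is therefore /rok/.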